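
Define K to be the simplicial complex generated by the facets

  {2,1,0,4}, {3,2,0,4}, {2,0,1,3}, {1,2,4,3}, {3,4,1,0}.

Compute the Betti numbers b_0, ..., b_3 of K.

b_0 = 1, b_1 = 0, b_2 = 0, b_3 = 1.

We work with the vertex ordering 0 < 1 < 2 < 3 < 4. The simplices of K, each written with vertices in increasing order, are:

  0-simplices (5): [0], [1], [2], [3], [4]
  1-simplices (10): [0,1], [0,2], [0,3], [0,4], [1,2], [1,3], [1,4], [2,3], [2,4], [3,4]
  2-simplices (10): [0,1,2], [0,1,3], [0,1,4], [0,2,3], [0,2,4], [0,3,4], [1,2,3], [1,2,4], [1,3,4], [2,3,4]
  3-simplices (5): [0,1,2,3], [0,1,2,4], [0,1,3,4], [0,2,3,4], [1,2,3,4]

Hence C_0 ≅ Z^5, C_1 ≅ Z^10, C_2 ≅ Z^10, C_3 ≅ Z^5.

∂_1: C_1 → C_0 maps an edge to its endpoints' difference, ∂[p,q] = q − p. For instance
  ∂[1,4] = [4] − [1].
The 5×10 boundary matrix has rank 4 and Smith normal form diag(1,1,1,1).

∂_2: C_2 → C_1 acts by ∂[p,q,r] = [q,r] − [p,r] + [p,q]. For instance
  ∂[1,3,4] = [3,4] − [1,4] + [1,3],
  ∂[0,2,4] = [2,4] − [0,4] + [0,2].
The 10×10 boundary matrix has rank 6 and Smith normal form diag(1,1,1,1,1,1).

The boundary map ∂_3: C_3 → C_2 sends each 3-simplex σ to the alternating sum Σ_i (−1)^i (σ with its i-th vertex removed). For instance
  ∂[0,1,3,4] = [1,3,4] − [0,3,4] + [0,1,4] − [0,1,3],
  ∂[0,1,2,4] = [1,2,4] − [0,2,4] + [0,1,4] − [0,1,2].
This gives a 10×5 integer matrix of rank 4; reducing to Smith normal form yields diagonal entries (1,1,1,1).

From H_k ≅ ker(∂_k) / im(∂_{k+1}) we obtain:

  H_0: rank C_0 − rank ∂_1 = 5 − 4 = 1, and the invariant factors of ∂_1 are all 1, so H_0 = Z.
  H_1: rank ker ∂_1 − rank ∂_2 = (10 − 4) − 6 = 0, and the invariant factors of ∂_2 are all 1, so H_1 = 0.
  H_2: rank ker ∂_2 − rank ∂_3 = (10 − 6) − 4 = 0, and the invariant factors of ∂_3 are all 1, so H_2 = 0.
  H_3: rank ker ∂_3 − rank ∂_4 = (5 − 4) − 0 = 1, and there is no ∂_4, so H_3 = Z.

Hence the Betti numbers are b_0 = 1, b_1 = 0, b_2 = 0, b_3 = 1.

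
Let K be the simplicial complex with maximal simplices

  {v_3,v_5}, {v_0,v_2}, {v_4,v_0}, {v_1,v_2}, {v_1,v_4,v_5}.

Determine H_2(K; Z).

Order the vertices as v_0 < v_1 < v_2 < v_3 < v_4 < v_5. Listing each simplex with vertices in this order, K has dimension 2 with simplices:

  0-simplices (6): [v_0], [v_1], [v_2], [v_3], [v_4], [v_5]
  1-simplices (7): [v_0,v_2], [v_0,v_4], [v_1,v_2], [v_1,v_4], [v_1,v_5], [v_3,v_5], [v_4,v_5]
  2-simplices (1): [v_1,v_4,v_5]

giving chain groups C_0 ≅ Z^6, C_1 ≅ Z^7, C_2 ≅ Z^1.

Boundary ∂_1: C_1 → C_0 is given by ∂[p,q] = [q] − [p]. For instance
  ∂[v_0,v_4] = [v_4] − [v_0].
This gives a 6×7 integer matrix of rank 5; reducing to Smith normal form yields diagonal entries (1,1,1,1,1).

Boundary ∂_2: C_2 → C_1 sends each 2-simplex [p,q,r] to [q,r] − [p,r] + [p,q]. For instance
  ∂[v_1,v_4,v_5] = [v_4,v_5] − [v_1,v_5] + [v_1,v_4].
The 7×1 boundary matrix has rank 1 and Smith normal form diag(1).

Reading off H_k = ker ∂_k / im ∂_{k+1}:

  H_2: rank ker ∂_2 − rank ∂_3 = (1 − 1) − 0 = 0, and there is no ∂_3, so H_2 = 0.

H_2 = 0.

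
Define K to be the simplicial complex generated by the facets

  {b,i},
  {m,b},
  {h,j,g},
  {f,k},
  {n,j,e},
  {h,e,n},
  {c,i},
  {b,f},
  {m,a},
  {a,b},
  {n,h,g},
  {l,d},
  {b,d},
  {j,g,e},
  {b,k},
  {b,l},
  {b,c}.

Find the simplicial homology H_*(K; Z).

Take the total order a < b < c < d < e < f < g < h < i < j < k < l < m < n on the vertex set. Then K (dimension 2) consists of the simplices:

  0-simplices (14): a, b, c, d, e, f, g, h, i, j, k, l, m, n
  1-simplices (22): ab, am, bc, bd, bf, bi, bk, bl, bm, ci, dl, eg, eh, ej, en, fk, gh, gj, gn, hj, hn, jn
  2-simplices (5): egj, ehn, ejn, ghj, ghn

giving chain groups C_0 ≅ Z^14, C_1 ≅ Z^22, C_2 ≅ Z^5.

The boundary map ∂_1: C_1 → C_0 maps an edge to its endpoints' difference, ∂[p,q] = q − p.
The resulting 14×22 matrix has rank 12, and its Smith normal form has invariant factors (1,1,1,1,1,1,1,1,1,1,1,1).

Boundary ∂_2: C_2 → C_1 maps a triangle to the signed sum of its edges. For instance
  ∂ehn = hn − en + eh,
  ∂ghn = hn − gn + gh.
As a 22×5 matrix over Z this has rank 5, with invariant factors (1,1,1,1,1).

Computing H_k = (kernel of ∂_k) / (image of ∂_{k+1}):

  H_0: rank C_0 − rank ∂_1 = 14 − 12 = 2, and the invariant factors of ∂_1 are all 1, so H_0 = Z^2.
  H_1: rank ker ∂_1 − rank ∂_2 = (22 − 12) − 5 = 5, and the invariant factors of ∂_2 are all 1, so H_1 = Z^5.
  H_2: rank ker ∂_2 − rank ∂_3 = (5 − 5) − 0 = 0, and there is no ∂_3, so H_2 = 0.

As a check, the Euler characteristic is 14 − 22 + 5 = -3, which agrees with 2 − 5 + 0 = -3.

H_0 ≅ Z^2,  H_1 ≅ Z^5,  H_2 = 0.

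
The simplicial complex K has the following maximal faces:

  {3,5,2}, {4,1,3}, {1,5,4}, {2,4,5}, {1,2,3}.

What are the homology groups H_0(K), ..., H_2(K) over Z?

Fix the vertex order 1 < 2 < 3 < 4 < 5 and write every simplex with vertices in increasing order. Then dim K = 2 and the simplices of K are:

  0-simplices (5): [1], [2], [3], [4], [5]
  1-simplices (10): [1,2], [1,3], [1,4], [1,5], [2,3], [2,4], [2,5], [3,4], [3,5], [4,5]
  2-simplices (5): [1,2,3], [1,3,4], [1,4,5], [2,3,5], [2,4,5]

so the chain groups are C_0 ≅ Z^5, C_1 ≅ Z^10, C_2 ≅ Z^5.

The boundary map ∂_1: C_1 → C_0 sends each edge [p,q] (with p < q) to q − p. For instance
  ∂[3,4] = [4] − [3].
The resulting 5×10 matrix has rank 4, and its Smith normal form has invariant factors (1,1,1,1).

Boundary ∂_2: C_2 → C_1 sends each 2-simplex [p,q,r] to [q,r] − [p,r] + [p,q]. For instance
  ∂[2,4,5] = [4,5] − [2,5] + [2,4],
  ∂[2,3,5] = [3,5] − [2,5] + [2,3].
The 10×5 boundary matrix has rank 5 and Smith normal form diag(1,1,1,1,1).

Now H_k = ker ∂_k / im ∂_{k+1}, so:

  H_0: rank C_0 − rank ∂_1 = 5 − 4 = 1, and the invariant factors of ∂_1 are all 1, so H_0 ≅ Z.
  H_1: rank ker ∂_1 − rank ∂_2 = (10 − 4) − 5 = 1, and the invariant factors of ∂_2 are all 1, so H_1 ≅ Z.
  H_2: rank ker ∂_2 − rank ∂_3 = (5 − 5) − 0 = 0, and there is no ∂_3, so H_2 ≅ 0.

As a check, the Euler characteristic is 5 − 10 + 5 = 0, which agrees with 1 − 1 + 0 = 0.
(K is a triangulation of the Möbius band.)

H_0 ≅ Z,  H_1 ≅ Z,  H_2 = 0.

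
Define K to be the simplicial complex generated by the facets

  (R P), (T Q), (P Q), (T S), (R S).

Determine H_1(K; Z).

We work with the vertex ordering P < Q < R < S < T. The simplices of K, each written with vertices in increasing order, are:

  0-simplices (5): P, Q, R, S, T
  1-simplices (5): PQ, PR, QT, RS, ST

Hence C_0 ≅ Z^5, C_1 ≅ Z^5.

The boundary map ∂_1: C_1 → C_0 sends each edge [p,q] (with p < q) to q − p.
The 5×5 boundary matrix has rank 4 and Smith normal form diag(1,1,1,1).

From H_k ≅ ker(∂_k) / im(∂_{k+1}) we obtain:

  H_1: rank ker ∂_1 − rank ∂_2 = (5 − 4) − 0 = 1, and there is no ∂_2, so H_1 = Z.

(K is a triangulation of the circle S^1.)

H_1 = Z.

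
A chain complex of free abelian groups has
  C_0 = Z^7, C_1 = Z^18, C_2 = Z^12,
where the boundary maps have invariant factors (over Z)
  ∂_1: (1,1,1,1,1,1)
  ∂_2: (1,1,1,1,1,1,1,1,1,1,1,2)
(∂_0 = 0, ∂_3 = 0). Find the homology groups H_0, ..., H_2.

H_0: b_0 = 7 − 0 − 6 = 1; torsion from ∂_1 factors > 1: none. So H_0 = Z.
H_1: b_1 = 18 − 6 − 12 = 0; torsion from ∂_2 factors > 1: [2]. So H_1 = Z/2.
H_2: b_2 = 12 − 12 − 0 = 0; torsion from ∂_3 factors > 1: none. So H_2 = 0.

H_0 = Z,  H_1 = Z/2,  H_2 = 0.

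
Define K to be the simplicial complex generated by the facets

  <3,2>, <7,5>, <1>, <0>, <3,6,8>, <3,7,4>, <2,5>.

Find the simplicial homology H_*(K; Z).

K has 9 vertices, 9 edges, 2 triangles.
rank ∂_0 = 0, rank ∂_1 = 6 ⇒ b_0 = 9 − 0 − 6 = 3; all invariant factors of ∂_1 are 1 so no torsion. So H_0 ≅ Z^3.
rank ∂_1 = 6, rank ∂_2 = 2 ⇒ b_1 = 9 − 6 − 2 = 1; all invariant factors of ∂_2 are 1 so no torsion. So H_1 ≅ Z.
rank ∂_2 = 2, rank ∂_3 = 0 ⇒ b_2 = 2 − 2 − 0 = 0. So H_2 ≅ 0.

H_0 = Z^3,  H_1 = Z,  H_2 = 0.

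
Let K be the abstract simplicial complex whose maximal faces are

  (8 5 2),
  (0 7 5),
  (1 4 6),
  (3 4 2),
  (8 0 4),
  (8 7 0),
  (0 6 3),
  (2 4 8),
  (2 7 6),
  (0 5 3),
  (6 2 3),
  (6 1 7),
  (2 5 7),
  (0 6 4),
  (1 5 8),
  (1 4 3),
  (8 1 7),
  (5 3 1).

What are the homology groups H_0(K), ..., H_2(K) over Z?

Fix the vertex order 0 < 1 < 2 < 3 < 4 < 5 < 6 < 7 < 8 and write every simplex with vertices in increasing order. Then dim K = 2 and the simplices of K are:

  0-simplices (9): [0], [1], [2], [3], [4], [5], [6], [7], [8]
  1-simplices (27): (27 of them)
  2-simplices (18): [0,3,5], [0,3,6], [0,4,6], [0,4,8], [0,5,7], [0,7,8], [1,3,4], [1,3,5], [1,4,6], [1,5,8], [1,6,7], [1,7,8], [2,3,4], [2,3,6], [2,4,8], [2,5,7], [2,5,8], [2,6,7]

so the chain groups are C_0 ≅ Z^9, C_1 ≅ Z^27, C_2 ≅ Z^18.

∂_1: C_1 → C_0 maps an edge to its endpoints' difference, ∂[p,q] = q − p. For instance
  ∂[1,8] = [8] − [1].
The 9×27 boundary matrix has rank 8 and Smith normal form diag(1,1,1,1,1,1,1,1).

∂_2: C_2 → C_1 acts by ∂[p,q,r] = [q,r] − [p,r] + [p,q]. For instance
  ∂[2,5,7] = [5,7] − [2,7] + [2,5],
  ∂[2,5,8] = [5,8] − [2,8] + [2,5].
As a 27×18 matrix over Z this has rank 18, with invariant factors (1,1,1,1,1,1,1,1,1,1,1,1,1,1,1,1,1,2).

Reading off H_k = ker ∂_k / im ∂_{k+1}:

  H_0: rank C_0 − rank ∂_1 = 9 − 8 = 1, and the invariant factors of ∂_1 are all 1, so H_0 ≅ Z.
  H_1: rank ker ∂_1 − rank ∂_2 = (27 − 8) − 18 = 1, and ∂_2 has invariant factor 2 > 1, so H_1 ≅ Z ⊕ Z/2Z.
  H_2: rank ker ∂_2 − rank ∂_3 = (18 − 18) − 0 = 0, and there is no ∂_3, so H_2 ≅ 0.

(K is a triangulation of the Klein bottle.)

H_0 = Z,  H_1 = Z ⊕ Z/2Z,  H_2 = 0.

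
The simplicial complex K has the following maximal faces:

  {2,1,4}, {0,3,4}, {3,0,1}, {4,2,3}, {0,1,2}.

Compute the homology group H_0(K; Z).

H_0 = Z.

Take the total order 0 < 1 < 2 < 3 < 4 on the vertex set. Then K (dimension 2) consists of the simplices:

  0-simplices (5): [0], [1], [2], [3], [4]
  1-simplices (10): [0,1], [0,2], [0,3], [0,4], [1,2], [1,3], [1,4], [2,3], [2,4], [3,4]
  2-simplices (5): [0,1,2], [0,1,3], [0,3,4], [1,2,4], [2,3,4]

giving chain groups C_0 ≅ Z^5, C_1 ≅ Z^10, C_2 ≅ Z^5.

Boundary ∂_1: C_1 → C_0 sends each edge [p,q] (with p < q) to q − p. For instance
  ∂[0,3] = [3] − [0].
The 5×10 boundary matrix has rank 4 and Smith normal form diag(1,1,1,1).

The boundary map ∂_2: C_2 → C_1 maps a triangle to the signed sum of its edges. For instance
  ∂[2,3,4] = [3,4] − [2,4] + [2,3],
  ∂[0,1,2] = [1,2] − [0,2] + [0,1].
This gives a 10×5 integer matrix of rank 5; reducing to Smith normal form yields diagonal entries (1,1,1,1,1).

Now H_k = ker ∂_k / im ∂_{k+1}, so:

  H_0: rank C_0 − rank ∂_1 = 5 − 4 = 1, and the invariant factors of ∂_1 are all 1, so H_0 = Z.

(K is a triangulation of the Möbius band.)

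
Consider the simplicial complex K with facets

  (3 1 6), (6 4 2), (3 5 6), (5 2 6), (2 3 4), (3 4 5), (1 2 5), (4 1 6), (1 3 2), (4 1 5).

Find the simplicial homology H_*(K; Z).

H_0 ≅ Z,  H_1 ≅ Z/2Z,  H_2 = 0.

Fix the vertex order 1 < 2 < 3 < 4 < 5 < 6 and write every simplex with vertices in increasing order. Then dim K = 2 and the simplices of K are:

  0-simplices (6): [1], [2], [3], [4], [5], [6]
  1-simplices (15): [1,2], [1,3], [1,4], [1,5], [1,6], [2,3], [2,4], [2,5], [2,6], [3,4], [3,5], [3,6], [4,5], [4,6], [5,6]
  2-simplices (10): [1,2,3], [1,2,5], [1,3,6], [1,4,5], [1,4,6], [2,3,4], [2,4,6], [2,5,6], [3,4,5], [3,5,6]

so the chain groups are C_0 ≅ Z^6, C_1 ≅ Z^15, C_2 ≅ Z^10.

The boundary map ∂_1: C_1 → C_0 sends each edge [p,q] (with p < q) to q − p. For instance
  ∂[1,3] = [3] − [1].
This gives a 6×15 integer matrix of rank 5; reducing to Smith normal form yields diagonal entries (1,1,1,1,1).

∂_2: C_2 → C_1 acts by ∂[p,q,r] = [q,r] − [p,r] + [p,q]. For instance
  ∂[1,3,6] = [3,6] − [1,6] + [1,3],
  ∂[2,4,6] = [4,6] − [2,6] + [2,4].
As a 15×10 matrix over Z this has rank 10, with invariant factors (1,1,1,1,1,1,1,1,1,2).

Now H_k = ker ∂_k / im ∂_{k+1}, so:

  H_0: rank C_0 − rank ∂_1 = 6 − 5 = 1, and the invariant factors of ∂_1 are all 1, so H_0 = Z.
  H_1: rank ker ∂_1 − rank ∂_2 = (15 − 5) − 10 = 0, and ∂_2 has invariant factor 2 > 1, so H_1 = Z/2Z.
  H_2: rank ker ∂_2 − rank ∂_3 = (10 − 10) − 0 = 0, and there is no ∂_3, so H_2 = 0.

As a check, the Euler characteristic is 6 − 15 + 10 = 1, which agrees with 1 − 0 + 0 = 1.
(K is a triangulation of the real projective plane RP^2.)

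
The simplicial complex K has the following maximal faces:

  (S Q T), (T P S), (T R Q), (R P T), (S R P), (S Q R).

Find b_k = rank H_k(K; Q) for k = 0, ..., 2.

K has 5 vertices, 9 edges, 6 triangles.
rank ∂_0 = 0, rank ∂_1 = 4 ⇒ b_0 = 5 − 0 − 4 = 1; all invariant factors of ∂_1 are 1 so no torsion. So H_0 = Z.
rank ∂_1 = 4, rank ∂_2 = 5 ⇒ b_1 = 9 − 4 − 5 = 0; all invariant factors of ∂_2 are 1 so no torsion. So H_1 = 0.
rank ∂_2 = 5, rank ∂_3 = 0 ⇒ b_2 = 6 − 5 − 0 = 1. So H_2 = Z.

b_0 = 1, b_1 = 0, b_2 = 1.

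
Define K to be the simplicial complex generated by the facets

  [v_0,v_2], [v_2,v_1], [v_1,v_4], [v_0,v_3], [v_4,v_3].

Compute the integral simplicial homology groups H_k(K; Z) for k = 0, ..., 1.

H_0 = Z,  H_1 = Z.

Fix the vertex order v_0 < v_1 < v_2 < v_3 < v_4 and write every simplex with vertices in increasing order. Then dim K = 1 and the simplices of K are:

  0-simplices (5): [v_0], [v_1], [v_2], [v_3], [v_4]
  1-simplices (5): [v_0,v_2], [v_0,v_3], [v_1,v_2], [v_1,v_4], [v_3,v_4]

so the chain groups are C_0 ≅ Z^5, C_1 ≅ Z^5.

Boundary ∂_1: C_1 → C_0 sends each edge [p,q] (with p < q) to q − p. For instance
  ∂[v_1,v_2] = [v_2] − [v_1].
The resulting 5×5 matrix has rank 4, and its Smith normal form has invariant factors (1,1,1,1).

From H_k ≅ ker(∂_k) / im(∂_{k+1}) we obtain:

  H_0: rank C_0 − rank ∂_1 = 5 − 4 = 1, and the invariant factors of ∂_1 are all 1, so H_0 = Z.
  H_1: rank ker ∂_1 − rank ∂_2 = (5 − 4) − 0 = 1, and there is no ∂_2, so H_1 = Z.

As a check, the Euler characteristic is 5 − 5 = 0, which agrees with 1 − 1 = 0.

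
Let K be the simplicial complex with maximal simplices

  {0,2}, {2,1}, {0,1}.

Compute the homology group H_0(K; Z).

H_0 = Z.

Fix the vertex order 0 < 1 < 2 and write every simplex with vertices in increasing order. Then dim K = 1 and the simplices of K are:

  0-simplices (3): [0], [1], [2]
  1-simplices (3): [0,1], [0,2], [1,2]

Hence C_0 ≅ Z^3, C_1 ≅ Z^3.

Boundary ∂_1: C_1 → C_0 is given by ∂[p,q] = [q] − [p]. For instance
  ∂[0,2] = [2] − [0].
The 3×3 boundary matrix has rank 2 and Smith normal form diag(1,1).

Computing H_k = (kernel of ∂_k) / (image of ∂_{k+1}):

  H_0: rank C_0 − rank ∂_1 = 3 − 2 = 1, and the invariant factors of ∂_1 are all 1, so H_0 ≅ Z.

(K is a triangulation of the circle S^1.)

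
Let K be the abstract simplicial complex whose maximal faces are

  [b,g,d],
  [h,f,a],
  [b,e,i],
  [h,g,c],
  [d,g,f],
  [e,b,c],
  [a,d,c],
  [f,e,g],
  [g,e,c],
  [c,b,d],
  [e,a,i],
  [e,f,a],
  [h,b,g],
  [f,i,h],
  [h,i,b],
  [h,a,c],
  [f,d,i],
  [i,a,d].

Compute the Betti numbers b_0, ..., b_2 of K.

Order the vertices as a < b < c < d < e < f < g < h < i. Listing each simplex with vertices in this order, K has dimension 2 with simplices:

  0-simplices (9): a, b, c, d, e, f, g, h, i
  1-simplices (27): ac, ad, ae, af, ah, ai, bc, bd, be, bg, bh, bi, cd, ce, cg, ch, df, dg, di, ef, eg, ei, fg, fh, fi, gh, hi
  2-simplices (18): acd, ach, adi, aef, aei, afh, bcd, bce, bdg, bei, bgh, bhi, ceg, cgh, dfg, dfi, efg, fhi

so the chain groups are C_0 ≅ Z^9, C_1 ≅ Z^27, C_2 ≅ Z^18.

The boundary map ∂_1: C_1 → C_0 is given by ∂[p,q] = [q] − [p]. For instance
  ∂ei = i − e.
The resulting 9×27 matrix has rank 8, and its Smith normal form has invariant factors (1,1,1,1,1,1,1,1).

The boundary map ∂_2: C_2 → C_1 acts by ∂[p,q,r] = [q,r] − [p,r] + [p,q]. For instance
  ∂bdg = dg − bg + bd,
  ∂dfi = fi − di + df.
This gives a 27×18 integer matrix of rank 18; reducing to Smith normal form yields diagonal entries (1,1,1,1,1,1,1,1,1,1,1,1,1,1,1,1,1,2).

Computing H_k = (kernel of ∂_k) / (image of ∂_{k+1}):

  H_0: rank C_0 − rank ∂_1 = 9 − 8 = 1, and the invariant factors of ∂_1 are all 1, so H_0 = Z.
  H_1: rank ker ∂_1 − rank ∂_2 = (27 − 8) − 18 = 1, and ∂_2 has invariant factor 2 > 1, so H_1 = Z ⊕ Z/2Z.
  H_2: rank ker ∂_2 − rank ∂_3 = (18 − 18) − 0 = 0, and there is no ∂_3, so H_2 = 0.

Hence the Betti numbers are b_0 = 1, b_1 = 1, b_2 = 0.

b_0 = 1, b_1 = 1, b_2 = 0.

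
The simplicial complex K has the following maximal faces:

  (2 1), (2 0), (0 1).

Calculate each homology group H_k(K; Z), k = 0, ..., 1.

We work with the vertex ordering 0 < 1 < 2. The simplices of K, each written with vertices in increasing order, are:

  0-simplices (3): [0], [1], [2]
  1-simplices (3): [0,1], [0,2], [1,2]

so the chain groups are C_0 ≅ Z^3, C_1 ≅ Z^3.

The boundary map ∂_1: C_1 → C_0 maps an edge to its endpoints' difference, ∂[p,q] = q − p. For instance
  ∂[1,2] = [2] − [1].
The 3×3 boundary matrix has rank 2 and Smith normal form diag(1,1).

Computing H_k = (kernel of ∂_k) / (image of ∂_{k+1}):

  H_0: rank C_0 − rank ∂_1 = 3 − 2 = 1, and the invariant factors of ∂_1 are all 1, so H_0 ≅ Z.
  H_1: rank ker ∂_1 − rank ∂_2 = (3 − 2) − 0 = 1, and there is no ∂_2, so H_1 ≅ Z.

H_0 ≅ Z,  H_1 ≅ Z.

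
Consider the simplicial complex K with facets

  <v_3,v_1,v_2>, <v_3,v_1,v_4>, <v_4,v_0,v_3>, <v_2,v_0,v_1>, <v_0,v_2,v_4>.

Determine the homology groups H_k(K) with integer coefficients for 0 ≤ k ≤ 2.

Order the vertices as v_0 < v_1 < v_2 < v_3 < v_4. Listing each simplex with vertices in this order, K has dimension 2 with simplices:

  0-simplices (5): [v_0], [v_1], [v_2], [v_3], [v_4]
  1-simplices (10): [v_0,v_1], [v_0,v_2], [v_0,v_3], [v_0,v_4], [v_1,v_2], [v_1,v_3], [v_1,v_4], [v_2,v_3], [v_2,v_4], [v_3,v_4]
  2-simplices (5): [v_0,v_1,v_2], [v_0,v_2,v_4], [v_0,v_3,v_4], [v_1,v_2,v_3], [v_1,v_3,v_4]

so the chain groups are C_0 ≅ Z^5, C_1 ≅ Z^10, C_2 ≅ Z^5.

∂_1: C_1 → C_0 maps an edge to its endpoints' difference, ∂[p,q] = q − p.
The 5×10 boundary matrix has rank 4 and Smith normal form diag(1,1,1,1).

The boundary map ∂_2: C_2 → C_1 sends each 2-simplex [p,q,r] to [q,r] − [p,r] + [p,q]. For instance
  ∂[v_0,v_1,v_2] = [v_1,v_2] − [v_0,v_2] + [v_0,v_1],
  ∂[v_1,v_2,v_3] = [v_2,v_3] − [v_1,v_3] + [v_1,v_2].
This gives a 10×5 integer matrix of rank 5; reducing to Smith normal form yields diagonal entries (1,1,1,1,1).

Reading off H_k = ker ∂_k / im ∂_{k+1}:

  H_0: rank C_0 − rank ∂_1 = 5 − 4 = 1, and the invariant factors of ∂_1 are all 1, so H_0 ≅ Z.
  H_1: rank ker ∂_1 − rank ∂_2 = (10 − 4) − 5 = 1, and the invariant factors of ∂_2 are all 1, so H_1 ≅ Z.
  H_2: rank ker ∂_2 − rank ∂_3 = (5 − 5) − 0 = 0, and there is no ∂_3, so H_2 ≅ 0.

(K is a triangulation of the Möbius band.)

H_0 = Z,  H_1 = Z,  H_2 = 0.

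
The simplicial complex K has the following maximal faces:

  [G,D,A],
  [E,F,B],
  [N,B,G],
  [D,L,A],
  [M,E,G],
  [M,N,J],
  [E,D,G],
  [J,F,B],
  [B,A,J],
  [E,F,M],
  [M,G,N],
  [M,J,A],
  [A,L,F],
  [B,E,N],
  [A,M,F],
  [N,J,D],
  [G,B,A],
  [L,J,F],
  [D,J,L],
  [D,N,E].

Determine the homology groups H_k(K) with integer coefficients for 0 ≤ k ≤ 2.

Order the vertices as A < B < D < E < F < G < J < L < M < N. Listing each simplex with vertices in this order, K has dimension 2 with simplices:

  0-simplices (10): A, B, D, E, F, G, J, L, M, N
  1-simplices (30): AB, AD, AF, AG, AJ, AL, AM, BE, BF, BG, BJ, BN, DE, DG, DJ, DL, DN, EF, EG, EM, EN, FJ, FL, FM, GM, GN, JL, JM, JN, MN
  2-simplices (20): ABG, ABJ, ADG, ADL, AFL, AFM, AJM, BEF, BEN, BFJ, BGN, DEG, DEN, DJL, DJN, EFM, EGM, FJL, GMN, JMN

so the chain groups are C_0 ≅ Z^10, C_1 ≅ Z^30, C_2 ≅ Z^20.

The boundary map ∂_1: C_1 → C_0 maps an edge to its endpoints' difference, ∂[p,q] = q − p. For instance
  ∂FJ = J − F.
As a 10×30 matrix over Z this has rank 9, with invariant factors (1,1,1,1,1,1,1,1,1).

The boundary map ∂_2: C_2 → C_1 sends each 2-simplex [p,q,r] to [q,r] − [p,r] + [p,q]. For instance
  ∂JMN = MN − JN + JM,
  ∂DJL = JL − DL + DJ.
As a 30×20 matrix over Z this has rank 20, with invariant factors (1,1,1,1,1,1,1,1,1,1,1,1,1,1,1,1,1,1,1,2).

Computing H_k = (kernel of ∂_k) / (image of ∂_{k+1}):

  H_0: rank C_0 − rank ∂_1 = 10 − 9 = 1, and the invariant factors of ∂_1 are all 1, so H_0 = Z.
  H_1: rank ker ∂_1 − rank ∂_2 = (30 − 9) − 20 = 1, and ∂_2 has invariant factor 2 > 1, so H_1 = Z ⊕ Z/2.
  H_2: rank ker ∂_2 − rank ∂_3 = (20 − 20) − 0 = 0, and there is no ∂_3, so H_2 = 0.

As a check, the Euler characteristic is 10 − 30 + 20 = 0, which agrees with 1 − 1 + 0 = 0.

H_0 ≅ Z,  H_1 ≅ Z ⊕ Z/2,  H_2 = 0.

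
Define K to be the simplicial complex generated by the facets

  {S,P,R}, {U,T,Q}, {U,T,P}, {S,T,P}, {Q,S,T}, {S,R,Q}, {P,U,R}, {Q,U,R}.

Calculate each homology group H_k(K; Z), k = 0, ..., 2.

H_0 ≅ Z,  H_1 = 0,  H_2 ≅ Z.

We work with the vertex ordering P < Q < R < S < T < U. The simplices of K, each written with vertices in increasing order, are:

  0-simplices (6): P, Q, R, S, T, U
  1-simplices (12): PR, PS, PT, PU, QR, QS, QT, QU, RS, RU, ST, TU
  2-simplices (8): PRS, PRU, PST, PTU, QRS, QRU, QST, QTU

so the chain groups are C_0 ≅ Z^6, C_1 ≅ Z^12, C_2 ≅ Z^8.

Boundary ∂_1: C_1 → C_0 is given by ∂[p,q] = [q] − [p]. For instance
  ∂PU = U − P.
The 6×12 boundary matrix has rank 5 and Smith normal form diag(1,1,1,1,1).

∂_2: C_2 → C_1 sends each 2-simplex [p,q,r] to [q,r] − [p,r] + [p,q]. For instance
  ∂QRS = RS − QS + QR,
  ∂PST = ST − PT + PS.
This gives a 12×8 integer matrix of rank 7; reducing to Smith normal form yields diagonal entries (1,1,1,1,1,1,1).

Now H_k = ker ∂_k / im ∂_{k+1}, so:

  H_0: rank C_0 − rank ∂_1 = 6 − 5 = 1, and the invariant factors of ∂_1 are all 1, so H_0 = Z.
  H_1: rank ker ∂_1 − rank ∂_2 = (12 − 5) − 7 = 0, and the invariant factors of ∂_2 are all 1, so H_1 = 0.
  H_2: rank ker ∂_2 − rank ∂_3 = (8 − 7) − 0 = 1, and there is no ∂_3, so H_2 = Z.

(K is a triangulation of the 2-sphere S^2.)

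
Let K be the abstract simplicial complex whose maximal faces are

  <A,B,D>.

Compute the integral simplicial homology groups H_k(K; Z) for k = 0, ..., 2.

Fix the vertex order A < B < D and write every simplex with vertices in increasing order. Then dim K = 2 and the simplices of K are:

  0-simplices (3): A, B, D
  1-simplices (3): AB, AD, BD
  2-simplices (1): ABD

Hence C_0 ≅ Z^3, C_1 ≅ Z^3, C_2 ≅ Z^1.

Boundary ∂_1: C_1 → C_0 sends each edge [p,q] (with p < q) to q − p. For instance
  ∂AD = D − A.
The 3×3 boundary matrix has rank 2 and Smith normal form diag(1,1).

The boundary map ∂_2: C_2 → C_1 sends each 2-simplex [p,q,r] to [q,r] − [p,r] + [p,q]. For instance
  ∂ABD = BD − AD + AB.
This gives a 3×1 integer matrix of rank 1; reducing to Smith normal form yields diagonal entries (1).

From H_k ≅ ker(∂_k) / im(∂_{k+1}) we obtain:

  H_0: rank C_0 − rank ∂_1 = 3 − 2 = 1, and the invariant factors of ∂_1 are all 1, so H_0 = Z.
  H_1: rank ker ∂_1 − rank ∂_2 = (3 − 2) − 1 = 0, and the invariant factors of ∂_2 are all 1, so H_1 = 0.
  H_2: rank ker ∂_2 − rank ∂_3 = (1 − 1) − 0 = 0, and there is no ∂_3, so H_2 = 0.

As a check, the Euler characteristic is 3 − 3 + 1 = 1, which agrees with 1 − 0 + 0 = 1.

H_0 ≅ Z,  H_1 = 0,  H_2 = 0.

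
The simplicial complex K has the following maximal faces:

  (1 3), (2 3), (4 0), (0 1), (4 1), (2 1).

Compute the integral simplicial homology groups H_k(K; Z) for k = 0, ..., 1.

We work with the vertex ordering 0 < 1 < 2 < 3 < 4. The simplices of K, each written with vertices in increasing order, are:

  0-simplices (5): [0], [1], [2], [3], [4]
  1-simplices (6): [0,1], [0,4], [1,2], [1,3], [1,4], [2,3]

giving chain groups C_0 ≅ Z^5, C_1 ≅ Z^6.

The boundary map ∂_1: C_1 → C_0 maps an edge to its endpoints' difference, ∂[p,q] = q − p. For instance
  ∂[0,1] = [1] − [0].
This gives a 5×6 integer matrix of rank 4; reducing to Smith normal form yields diagonal entries (1,1,1,1).

Reading off H_k = ker ∂_k / im ∂_{k+1}:

  H_0: rank C_0 − rank ∂_1 = 5 − 4 = 1, and the invariant factors of ∂_1 are all 1, so H_0 = Z.
  H_1: rank ker ∂_1 − rank ∂_2 = (6 − 4) − 0 = 2, and there is no ∂_2, so H_1 = Z^2.

As a check, the Euler characteristic is 5 − 6 = -1, which agrees with 1 − 2 = -1.

H_0 ≅ Z,  H_1 ≅ Z^2.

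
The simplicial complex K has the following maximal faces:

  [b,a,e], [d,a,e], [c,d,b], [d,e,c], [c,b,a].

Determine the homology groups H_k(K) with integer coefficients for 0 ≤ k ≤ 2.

H_0 = Z,  H_1 = Z,  H_2 = 0.

Order the vertices as a < b < c < d < e. Listing each simplex with vertices in this order, K has dimension 2 with simplices:

  0-simplices (5): a, b, c, d, e
  1-simplices (10): ab, ac, ad, ae, bc, bd, be, cd, ce, de
  2-simplices (5): abc, abe, ade, bcd, cde

Hence C_0 ≅ Z^5, C_1 ≅ Z^10, C_2 ≅ Z^5.

Boundary ∂_1: C_1 → C_0 maps an edge to its endpoints' difference, ∂[p,q] = q − p. For instance
  ∂be = e − b.
The resulting 5×10 matrix has rank 4, and its Smith normal form has invariant factors (1,1,1,1).

The boundary map ∂_2: C_2 → C_1 maps a triangle to the signed sum of its edges. For instance
  ∂bcd = cd − bd + bc,
  ∂ade = de − ae + ad.
The 10×5 boundary matrix has rank 5 and Smith normal form diag(1,1,1,1,1).

From H_k ≅ ker(∂_k) / im(∂_{k+1}) we obtain:

  H_0: rank C_0 − rank ∂_1 = 5 − 4 = 1, and the invariant factors of ∂_1 are all 1, so H_0 = Z.
  H_1: rank ker ∂_1 − rank ∂_2 = (10 − 4) − 5 = 1, and the invariant factors of ∂_2 are all 1, so H_1 = Z.
  H_2: rank ker ∂_2 − rank ∂_3 = (5 − 5) − 0 = 0, and there is no ∂_3, so H_2 = 0.

(K is a triangulation of the Möbius band.)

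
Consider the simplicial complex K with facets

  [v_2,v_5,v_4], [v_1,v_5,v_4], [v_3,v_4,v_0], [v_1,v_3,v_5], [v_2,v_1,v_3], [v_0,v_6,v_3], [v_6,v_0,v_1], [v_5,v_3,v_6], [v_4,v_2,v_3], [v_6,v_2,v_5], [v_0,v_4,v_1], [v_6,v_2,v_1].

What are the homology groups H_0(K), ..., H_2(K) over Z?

Order the vertices as v_0 < v_1 < v_2 < v_3 < v_4 < v_5 < v_6. Listing each simplex with vertices in this order, K has dimension 2 with simplices:

  0-simplices (7): [v_0], [v_1], [v_2], [v_3], [v_4], [v_5], [v_6]
  1-simplices (18): (18 of them)
  2-simplices (12): (12 of them)

Hence C_0 ≅ Z^7, C_1 ≅ Z^18, C_2 ≅ Z^12.

∂_1: C_1 → C_0 sends each edge [p,q] (with p < q) to q − p. For instance
  ∂[v_1,v_4] = [v_4] − [v_1].
As a 7×18 matrix over Z this has rank 6, with invariant factors (1,1,1,1,1,1).

Boundary ∂_2: C_2 → C_1 acts by ∂[p,q,r] = [q,r] − [p,r] + [p,q]. For instance
  ∂[v_2,v_5,v_6] = [v_5,v_6] − [v_2,v_6] + [v_2,v_5],
  ∂[v_1,v_3,v_5] = [v_3,v_5] − [v_1,v_5] + [v_1,v_3].
The 18×12 boundary matrix has rank 12 and Smith normal form diag(1,1,1,1,1,1,1,1,1,1,1,2).

From H_k ≅ ker(∂_k) / im(∂_{k+1}) we obtain:

  H_0: rank C_0 − rank ∂_1 = 7 − 6 = 1, and the invariant factors of ∂_1 are all 1, so H_0 = Z.
  H_1: rank ker ∂_1 − rank ∂_2 = (18 − 6) − 12 = 0, and ∂_2 has invariant factor 2 > 1, so H_1 = Z/2.
  H_2: rank ker ∂_2 − rank ∂_3 = (12 − 12) − 0 = 0, and there is no ∂_3, so H_2 = 0.

H_0 ≅ Z,  H_1 ≅ Z/2,  H_2 = 0.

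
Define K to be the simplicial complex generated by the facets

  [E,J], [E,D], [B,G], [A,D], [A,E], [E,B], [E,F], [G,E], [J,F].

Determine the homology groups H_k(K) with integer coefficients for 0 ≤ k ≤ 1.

H_0 ≅ Z,  H_1 ≅ Z^3.

K has 7 vertices, 9 edges.
rank ∂_0 = 0, rank ∂_1 = 6 ⇒ b_0 = 7 − 0 − 6 = 1; all invariant factors of ∂_1 are 1 so no torsion. So H_0 ≅ Z.
rank ∂_1 = 6, rank ∂_2 = 0 ⇒ b_1 = 9 − 6 − 0 = 3. So H_1 ≅ Z^3.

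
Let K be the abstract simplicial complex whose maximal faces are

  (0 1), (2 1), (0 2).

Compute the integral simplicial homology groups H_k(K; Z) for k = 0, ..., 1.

H_0 ≅ Z,  H_1 ≅ Z.

Fix the vertex order 0 < 1 < 2 and write every simplex with vertices in increasing order. Then dim K = 1 and the simplices of K are:

  0-simplices (3): [0], [1], [2]
  1-simplices (3): [0,1], [0,2], [1,2]

so the chain groups are C_0 ≅ Z^3, C_1 ≅ Z^3.

Boundary ∂_1: C_1 → C_0 maps an edge to its endpoints' difference, ∂[p,q] = q − p. For instance
  ∂[0,2] = [2] − [0].
As a 3×3 matrix over Z this has rank 2, with invariant factors (1,1).

Computing H_k = (kernel of ∂_k) / (image of ∂_{k+1}):

  H_0: rank C_0 − rank ∂_1 = 3 − 2 = 1, and the invariant factors of ∂_1 are all 1, so H_0 ≅ Z.
  H_1: rank ker ∂_1 − rank ∂_2 = (3 − 2) − 0 = 1, and there is no ∂_2, so H_1 ≅ Z.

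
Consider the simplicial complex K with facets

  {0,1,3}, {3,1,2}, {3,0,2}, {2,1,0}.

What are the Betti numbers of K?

b_0 = 1, b_1 = 0, b_2 = 1.

Fix the vertex order 0 < 1 < 2 < 3 and write every simplex with vertices in increasing order. Then dim K = 2 and the simplices of K are:

  0-simplices (4): [0], [1], [2], [3]
  1-simplices (6): [0,1], [0,2], [0,3], [1,2], [1,3], [2,3]
  2-simplices (4): [0,1,2], [0,1,3], [0,2,3], [1,2,3]

Hence C_0 ≅ Z^4, C_1 ≅ Z^6, C_2 ≅ Z^4.

∂_1: C_1 → C_0 is given by ∂[p,q] = [q] − [p]. For instance
  ∂[0,3] = [3] − [0].
The resulting 4×6 matrix has rank 3, and its Smith normal form has invariant factors (1,1,1).

The boundary map ∂_2: C_2 → C_1 sends each 2-simplex [p,q,r] to [q,r] − [p,r] + [p,q]. For instance
  ∂[0,1,3] = [1,3] − [0,3] + [0,1],
  ∂[1,2,3] = [2,3] − [1,3] + [1,2].
This gives a 6×4 integer matrix of rank 3; reducing to Smith normal form yields diagonal entries (1,1,1).

From H_k ≅ ker(∂_k) / im(∂_{k+1}) we obtain:

  H_0: rank C_0 − rank ∂_1 = 4 − 3 = 1, and the invariant factors of ∂_1 are all 1, so H_0 = Z.
  H_1: rank ker ∂_1 − rank ∂_2 = (6 − 3) − 3 = 0, and the invariant factors of ∂_2 are all 1, so H_1 = 0.
  H_2: rank ker ∂_2 − rank ∂_3 = (4 − 3) − 0 = 1, and there is no ∂_3, so H_2 = Z.

As a check, the Euler characteristic is 4 − 6 + 4 = 2, which agrees with 1 − 0 + 1 = 2.

Hence the Betti numbers are b_0 = 1, b_1 = 0, b_2 = 1.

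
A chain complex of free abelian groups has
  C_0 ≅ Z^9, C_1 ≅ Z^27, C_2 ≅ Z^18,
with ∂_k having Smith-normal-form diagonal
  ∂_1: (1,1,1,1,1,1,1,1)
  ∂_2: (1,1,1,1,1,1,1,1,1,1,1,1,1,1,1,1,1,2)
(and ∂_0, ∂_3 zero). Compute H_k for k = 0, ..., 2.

H_0 = Z,  H_1 = Z ⊕ Z/2Z,  H_2 = 0.

H_0: b_0 = 9 − 0 − 8 = 1; torsion from ∂_1 factors > 1: none. So H_0 = Z.
H_1: b_1 = 27 − 8 − 18 = 1; torsion from ∂_2 factors > 1: [2]. So H_1 = Z ⊕ Z/2Z.
H_2: b_2 = 18 − 18 − 0 = 0; torsion from ∂_3 factors > 1: none. So H_2 = 0.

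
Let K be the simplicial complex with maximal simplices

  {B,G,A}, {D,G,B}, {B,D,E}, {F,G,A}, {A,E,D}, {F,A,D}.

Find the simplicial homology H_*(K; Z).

We work with the vertex ordering A < B < D < E < F < G. The simplices of K, each written with vertices in increasing order, are:

  0-simplices (6): A, B, D, E, F, G
  1-simplices (12): AB, AD, AE, AF, AG, BD, BE, BG, DE, DF, DG, FG
  2-simplices (6): ABG, ADE, ADF, AFG, BDE, BDG

giving chain groups C_0 ≅ Z^6, C_1 ≅ Z^12, C_2 ≅ Z^6.

Boundary ∂_1: C_1 → C_0 maps an edge to its endpoints' difference, ∂[p,q] = q − p.
The 6×12 boundary matrix has rank 5 and Smith normal form diag(1,1,1,1,1).

∂_2: C_2 → C_1 sends each 2-simplex [p,q,r] to [q,r] − [p,r] + [p,q]. For instance
  ∂ABG = BG − AG + AB,
  ∂AFG = FG − AG + AF.
This gives a 12×6 integer matrix of rank 6; reducing to Smith normal form yields diagonal entries (1,1,1,1,1,1).

Computing H_k = (kernel of ∂_k) / (image of ∂_{k+1}):

  H_0: rank C_0 − rank ∂_1 = 6 − 5 = 1, and the invariant factors of ∂_1 are all 1, so H_0 ≅ Z.
  H_1: rank ker ∂_1 − rank ∂_2 = (12 − 5) − 6 = 1, and the invariant factors of ∂_2 are all 1, so H_1 ≅ Z.
  H_2: rank ker ∂_2 − rank ∂_3 = (6 − 6) − 0 = 0, and there is no ∂_3, so H_2 ≅ 0.

As a check, the Euler characteristic is 6 − 12 + 6 = 0, which agrees with 1 − 1 + 0 = 0.

H_0 ≅ Z,  H_1 ≅ Z,  H_2 = 0.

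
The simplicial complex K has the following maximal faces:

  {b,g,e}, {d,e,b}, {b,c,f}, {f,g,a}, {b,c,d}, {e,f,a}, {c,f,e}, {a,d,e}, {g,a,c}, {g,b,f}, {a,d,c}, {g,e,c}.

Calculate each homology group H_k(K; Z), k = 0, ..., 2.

K has 7 vertices, 18 edges, 12 triangles.
rank ∂_0 = 0, rank ∂_1 = 6 ⇒ b_0 = 7 − 0 − 6 = 1; all invariant factors of ∂_1 are 1 so no torsion. So H_0 ≅ Z.
rank ∂_1 = 6, rank ∂_2 = 12 ⇒ b_1 = 18 − 6 − 12 = 0; ∂_2 has invariant factor(s) [2] giving torsion. So H_1 ≅ Z/2.
rank ∂_2 = 12, rank ∂_3 = 0 ⇒ b_2 = 12 − 12 − 0 = 0. So H_2 ≅ 0.

H_0 ≅ Z,  H_1 ≅ Z/2,  H_2 = 0.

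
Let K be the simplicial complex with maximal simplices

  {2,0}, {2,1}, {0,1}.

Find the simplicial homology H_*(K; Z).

Fix the vertex order 0 < 1 < 2 and write every simplex with vertices in increasing order. Then dim K = 1 and the simplices of K are:

  0-simplices (3): [0], [1], [2]
  1-simplices (3): [0,1], [0,2], [1,2]

Hence C_0 ≅ Z^3, C_1 ≅ Z^3.

Boundary ∂_1: C_1 → C_0 is given by ∂[p,q] = [q] − [p].
The 3×3 boundary matrix has rank 2 and Smith normal form diag(1,1).

Now H_k = ker ∂_k / im ∂_{k+1}, so:

  H_0: rank C_0 − rank ∂_1 = 3 − 2 = 1, and the invariant factors of ∂_1 are all 1, so H_0 = Z.
  H_1: rank ker ∂_1 − rank ∂_2 = (3 − 2) − 0 = 1, and there is no ∂_2, so H_1 = Z.

H_0 ≅ Z,  H_1 ≅ Z.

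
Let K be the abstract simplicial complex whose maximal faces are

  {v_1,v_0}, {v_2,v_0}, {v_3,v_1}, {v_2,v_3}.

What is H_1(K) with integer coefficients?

Fix the vertex order v_0 < v_1 < v_2 < v_3 and write every simplex with vertices in increasing order. Then dim K = 1 and the simplices of K are:

  0-simplices (4): [v_0], [v_1], [v_2], [v_3]
  1-simplices (4): [v_0,v_1], [v_0,v_2], [v_1,v_3], [v_2,v_3]

giving chain groups C_0 ≅ Z^4, C_1 ≅ Z^4.

Boundary ∂_1: C_1 → C_0 sends each edge [p,q] (with p < q) to q − p. For instance
  ∂[v_0,v_2] = [v_2] − [v_0].
This gives a 4×4 integer matrix of rank 3; reducing to Smith normal form yields diagonal entries (1,1,1).

From H_k ≅ ker(∂_k) / im(∂_{k+1}) we obtain:

  H_1: rank ker ∂_1 − rank ∂_2 = (4 − 3) − 0 = 1, and there is no ∂_2, so H_1 ≅ Z.

(K is a triangulation of the circle S^1.)

H_1 = Z.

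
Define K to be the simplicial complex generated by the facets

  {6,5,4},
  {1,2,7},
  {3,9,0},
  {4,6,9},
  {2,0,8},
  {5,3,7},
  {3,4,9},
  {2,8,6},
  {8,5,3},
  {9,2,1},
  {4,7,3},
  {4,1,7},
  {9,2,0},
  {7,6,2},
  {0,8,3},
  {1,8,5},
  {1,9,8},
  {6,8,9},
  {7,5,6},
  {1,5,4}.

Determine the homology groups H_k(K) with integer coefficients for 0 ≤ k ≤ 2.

We work with the vertex ordering 0 < 1 < 2 < 3 < 4 < 5 < 6 < 7 < 8 < 9. The simplices of K, each written with vertices in increasing order, are:

  0-simplices (10): [0], [1], [2], [3], [4], [5], [6], [7], [8], [9]
  1-simplices (30): (30 of them)
  2-simplices (20): (20 of them)

Hence C_0 ≅ Z^10, C_1 ≅ Z^30, C_2 ≅ Z^20.

∂_1: C_1 → C_0 maps an edge to its endpoints' difference, ∂[p,q] = q − p.
As a 10×30 matrix over Z this has rank 9, with invariant factors (1,1,1,1,1,1,1,1,1).

∂_2: C_2 → C_1 sends each 2-simplex [p,q,r] to [q,r] − [p,r] + [p,q]. For instance
  ∂[3,4,9] = [4,9] − [3,9] + [3,4],
  ∂[3,4,7] = [4,7] − [3,7] + [3,4].
The resulting 30×20 matrix has rank 20, and its Smith normal form has invariant factors (1,1,1,1,1,1,1,1,1,1,1,1,1,1,1,1,1,1,1,2).

Now H_k = ker ∂_k / im ∂_{k+1}, so:

  H_0: rank C_0 − rank ∂_1 = 10 − 9 = 1, and the invariant factors of ∂_1 are all 1, so H_0 ≅ Z.
  H_1: rank ker ∂_1 − rank ∂_2 = (30 − 9) − 20 = 1, and ∂_2 has invariant factor 2 > 1, so H_1 ≅ Z ⊕ Z/2Z.
  H_2: rank ker ∂_2 − rank ∂_3 = (20 − 20) − 0 = 0, and there is no ∂_3, so H_2 ≅ 0.

As a check, the Euler characteristic is 10 − 30 + 20 = 0, which agrees with 1 − 1 + 0 = 0.

H_0 = Z,  H_1 = Z ⊕ Z/2Z,  H_2 = 0.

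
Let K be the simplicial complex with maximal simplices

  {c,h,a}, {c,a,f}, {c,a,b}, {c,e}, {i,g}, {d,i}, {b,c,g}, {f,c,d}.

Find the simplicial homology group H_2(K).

K has 9 vertices, 14 edges, 5 triangles.
rank ∂_2 = 5, rank ∂_3 = 0 ⇒ b_2 = 5 − 5 − 0 = 0. So H_2 ≅ 0.

H_2 ≅ 0.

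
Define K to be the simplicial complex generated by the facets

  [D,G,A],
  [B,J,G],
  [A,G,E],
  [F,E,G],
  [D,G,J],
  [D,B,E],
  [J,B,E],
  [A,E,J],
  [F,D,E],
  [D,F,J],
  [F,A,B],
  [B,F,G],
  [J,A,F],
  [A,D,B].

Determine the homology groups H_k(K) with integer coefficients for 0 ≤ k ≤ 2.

Take the total order A < B < D < E < F < G < J on the vertex set. Then K (dimension 2) consists of the simplices:

  0-simplices (7): A, B, D, E, F, G, J
  1-simplices (21): AB, AD, AE, AF, AG, AJ, BD, BE, BF, BG, BJ, DE, DF, DG, DJ, EF, EG, EJ, FG, FJ, GJ
  2-simplices (14): ABD, ABF, ADG, AEG, AEJ, AFJ, BDE, BEJ, BFG, BGJ, DEF, DFJ, DGJ, EFG

Hence C_0 ≅ Z^7, C_1 ≅ Z^21, C_2 ≅ Z^14.

∂_1: C_1 → C_0 maps an edge to its endpoints' difference, ∂[p,q] = q − p.
The resulting 7×21 matrix has rank 6, and its Smith normal form has invariant factors (1,1,1,1,1,1).

Boundary ∂_2: C_2 → C_1 maps a triangle to the signed sum of its edges. For instance
  ∂AEG = EG − AG + AE,
  ∂BDE = DE − BE + BD.
The resulting 21×14 matrix has rank 13, and its Smith normal form has invariant factors (1,1,1,1,1,1,1,1,1,1,1,1,1).

Reading off H_k = ker ∂_k / im ∂_{k+1}:

  H_0: rank C_0 − rank ∂_1 = 7 − 6 = 1, and the invariant factors of ∂_1 are all 1, so H_0 = Z.
  H_1: rank ker ∂_1 − rank ∂_2 = (21 − 6) − 13 = 2, and the invariant factors of ∂_2 are all 1, so H_1 = Z^2.
  H_2: rank ker ∂_2 − rank ∂_3 = (14 − 13) − 0 = 1, and there is no ∂_3, so H_2 = Z.

As a check, the Euler characteristic is 7 − 21 + 14 = 0, which agrees with 1 − 2 + 1 = 0.

H_0 ≅ Z,  H_1 ≅ Z^2,  H_2 ≅ Z.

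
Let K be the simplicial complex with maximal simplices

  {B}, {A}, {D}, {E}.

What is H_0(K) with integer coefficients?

H_0 ≅ Z^4.

We work with the vertex ordering A < B < D < E. The simplices of K, each written with vertices in increasing order, are:

  0-simplices (4): A, B, D, E

so the chain groups are C_0 ≅ Z^4.

From H_k ≅ ker(∂_k) / im(∂_{k+1}) we obtain:

  H_0: rank C_0 − rank ∂_1 = 4 − 0 = 4, and there is no ∂_1, so H_0 ≅ Z^4.

(K is a triangulation of a set of 4 points.)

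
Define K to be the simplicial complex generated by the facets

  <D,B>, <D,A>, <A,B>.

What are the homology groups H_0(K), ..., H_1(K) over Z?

Take the total order A < B < D on the vertex set. Then K (dimension 1) consists of the simplices:

  0-simplices (3): A, B, D
  1-simplices (3): AB, AD, BD

so the chain groups are C_0 ≅ Z^3, C_1 ≅ Z^3.

Boundary ∂_1: C_1 → C_0 maps an edge to its endpoints' difference, ∂[p,q] = q − p. For instance
  ∂AB = B − A.
This gives a 3×3 integer matrix of rank 2; reducing to Smith normal form yields diagonal entries (1,1).

From H_k ≅ ker(∂_k) / im(∂_{k+1}) we obtain:

  H_0: rank C_0 − rank ∂_1 = 3 − 2 = 1, and the invariant factors of ∂_1 are all 1, so H_0 ≅ Z.
  H_1: rank ker ∂_1 − rank ∂_2 = (3 − 2) − 0 = 1, and there is no ∂_2, so H_1 ≅ Z.

H_0 = Z,  H_1 = Z.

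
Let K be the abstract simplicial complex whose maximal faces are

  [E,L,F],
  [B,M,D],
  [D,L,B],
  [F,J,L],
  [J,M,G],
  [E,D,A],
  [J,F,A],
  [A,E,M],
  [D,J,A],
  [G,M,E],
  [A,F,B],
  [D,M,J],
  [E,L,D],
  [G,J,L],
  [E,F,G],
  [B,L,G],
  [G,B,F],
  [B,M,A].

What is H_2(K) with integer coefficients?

Fix the vertex order A < B < D < E < F < G < J < L < M and write every simplex with vertices in increasing order. Then dim K = 2 and the simplices of K are:

  0-simplices (9): A, B, D, E, F, G, J, L, M
  1-simplices (27): AB, AD, AE, AF, AJ, AM, BD, BF, BG, BL, BM, DE, DJ, DL, DM, EF, EG, EL, EM, FG, FJ, FL, GJ, GL, GM, JL, JM
  2-simplices (18): ABF, ABM, ADE, ADJ, AEM, AFJ, BDL, BDM, BFG, BGL, DEL, DJM, EFG, EFL, EGM, FJL, GJL, GJM

Hence C_0 ≅ Z^9, C_1 ≅ Z^27, C_2 ≅ Z^18.

Boundary ∂_1: C_1 → C_0 sends each edge [p,q] (with p < q) to q − p. For instance
  ∂EG = G − E.
The resulting 9×27 matrix has rank 8, and its Smith normal form has invariant factors (1,1,1,1,1,1,1,1).

Boundary ∂_2: C_2 → C_1 sends each 2-simplex [p,q,r] to [q,r] − [p,r] + [p,q]. For instance
  ∂ABF = BF − AF + AB,
  ∂DJM = JM − DM + DJ.
The 27×18 boundary matrix has rank 18 and Smith normal form diag(1,1,1,1,1,1,1,1,1,1,1,1,1,1,1,1,1,2).

From H_k ≅ ker(∂_k) / im(∂_{k+1}) we obtain:

  H_2: rank ker ∂_2 − rank ∂_3 = (18 − 18) − 0 = 0, and there is no ∂_3, so H_2 ≅ 0.

(K is a triangulation of the Klein bottle.)

H_2 = 0.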